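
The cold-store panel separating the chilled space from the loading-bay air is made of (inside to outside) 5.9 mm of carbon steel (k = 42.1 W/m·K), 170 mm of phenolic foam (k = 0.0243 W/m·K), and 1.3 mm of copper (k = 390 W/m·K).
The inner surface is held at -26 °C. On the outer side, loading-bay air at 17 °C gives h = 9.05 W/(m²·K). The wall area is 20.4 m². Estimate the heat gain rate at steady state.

Thermal resistances in series:
R_carbon steel = L/(kA) = 0.0059/(42.1×20.4) = 6.87×10^-6 K/W
R_phenolic foam = L/(kA) = 0.17/(0.0243×20.4) = 0.3429 K/W
R_copper = L/(kA) = 0.0013/(390×20.4) = 1.634×10^-7 K/W
R_outer film = 1/(h_o·A) = 1/(9.05×20.4) = 0.005417 K/W
R_total = 0.3484 K/W
Q = ΔT / R_total = 43 / 0.3484

Q ≈ 123 W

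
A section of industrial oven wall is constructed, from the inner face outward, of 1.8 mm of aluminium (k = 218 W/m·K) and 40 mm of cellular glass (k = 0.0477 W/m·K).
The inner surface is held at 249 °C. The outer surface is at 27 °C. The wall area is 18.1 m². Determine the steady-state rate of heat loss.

Thermal resistances in series:
R_aluminium = L/(kA) = 0.0018/(218×18.1) = 4.562×10^-7 K/W
R_cellular glass = L/(kA) = 0.04/(0.0477×18.1) = 0.04633 K/W
R_total = 0.04633 K/W
Q = ΔT / R_total = 222 / 0.04633

Q ≈ 4790 W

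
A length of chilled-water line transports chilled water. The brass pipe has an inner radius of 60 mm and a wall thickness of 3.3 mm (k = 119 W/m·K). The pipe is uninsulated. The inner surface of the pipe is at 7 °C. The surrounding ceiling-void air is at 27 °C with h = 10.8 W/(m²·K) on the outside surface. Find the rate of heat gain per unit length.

Treating each annulus and film as a series resistance:
R_brass pipe wall = ln(63.3/60)/(2π×119×1) = 7.161×10^-5 K/W
R_outer film = 1/(h_o·2πr_oL) = 1/(10.8×2π×0.0633×1) = 0.2328 K/W
R_total = 0.2329 K/W
Q = ΔT/R_total = 20/0.2329

q′ ≈ 85.9 W/m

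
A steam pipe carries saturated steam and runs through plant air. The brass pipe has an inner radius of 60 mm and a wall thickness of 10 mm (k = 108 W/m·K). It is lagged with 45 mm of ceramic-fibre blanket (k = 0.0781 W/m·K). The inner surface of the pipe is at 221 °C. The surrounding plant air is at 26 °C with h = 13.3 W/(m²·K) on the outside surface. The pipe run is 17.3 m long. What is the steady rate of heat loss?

Cylindrical conduction, so R = ln(r₂/r₁)/(2πkL) per layer, in series:
R_brass pipe wall = ln(70/60)/(2π×108×17.3) = 1.313×10^-5 K/W
R_ceramic-fibre blanket = ln(115/70)/(2π×0.0781×17.3) = 0.05848 K/W
R_outer film = 1/(h_o·2πr_oL) = 1/(13.3×2π×0.115×17.3) = 0.006015 K/W
R_total = 0.06451 K/W
Q = ΔT/R_total = 195/0.06451

Q ≈ 3020 W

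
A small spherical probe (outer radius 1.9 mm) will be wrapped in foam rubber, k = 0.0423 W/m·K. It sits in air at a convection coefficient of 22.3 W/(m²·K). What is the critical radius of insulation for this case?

r_cr ≈ 3.79 mm

For a sphere r_cr = 2k/h = 2×0.0423/22.3
r_cr = 3.79 mm; since the bare radius (1.9 mm) is below r_cr, adding a thin layer of insulation will *increase* heat loss.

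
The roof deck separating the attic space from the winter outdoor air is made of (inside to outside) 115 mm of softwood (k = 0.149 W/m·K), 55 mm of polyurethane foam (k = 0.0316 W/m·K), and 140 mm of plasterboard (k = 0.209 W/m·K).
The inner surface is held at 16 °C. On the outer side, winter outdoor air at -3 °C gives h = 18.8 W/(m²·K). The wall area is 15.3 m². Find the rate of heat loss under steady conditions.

Thermal resistances in series:
R_softwood = L/(kA) = 0.115/(0.149×15.3) = 0.05045 K/W
R_polyurethane foam = L/(kA) = 0.055/(0.0316×15.3) = 0.1138 K/W
R_plasterboard = L/(kA) = 0.14/(0.209×15.3) = 0.04378 K/W
R_outer film = 1/(h_o·A) = 1/(18.8×15.3) = 0.003477 K/W
R_total = 0.2115 K/W
Q = ΔT / R_total = 19 / 0.2115

Q ≈ 89.9 W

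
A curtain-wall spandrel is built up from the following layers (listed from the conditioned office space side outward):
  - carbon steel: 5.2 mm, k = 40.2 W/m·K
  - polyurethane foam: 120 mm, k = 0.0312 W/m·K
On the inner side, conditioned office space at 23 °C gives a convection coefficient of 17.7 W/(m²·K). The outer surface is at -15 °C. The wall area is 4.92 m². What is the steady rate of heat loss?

Series thermal resistances:
R_inner film = 1/(h_i·A) = 1/(17.7×4.92) = 0.01148 K/W
R_carbon steel = L/(kA) = 0.0052/(40.2×4.92) = 2.629×10^-5 K/W
R_polyurethane foam = L/(kA) = 0.12/(0.0312×4.92) = 0.7817 K/W
R_total = 0.7932 K/W
Q = ΔT / R_total = 38 / 0.7932

Q ≈ 47.9 W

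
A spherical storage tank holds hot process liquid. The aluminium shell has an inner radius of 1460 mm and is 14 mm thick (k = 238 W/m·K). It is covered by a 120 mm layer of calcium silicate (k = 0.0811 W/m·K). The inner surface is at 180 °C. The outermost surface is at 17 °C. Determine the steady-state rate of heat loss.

Spherical conduction: R = (1/r_in − 1/r_out)/(4πk) per layer; series-sum.
R_aluminium shell = (1/1.46 − 1/1.474)/(4π×238) = 2.175×10^-6 K/W
R_calcium silicate = (1/1.474 − 1/1.594)/(4π×0.0811) = 0.05011 K/W
R_total = 0.05012 K/W
Q = ΔT/R_total = 163/0.05012

Q ≈ 3250 W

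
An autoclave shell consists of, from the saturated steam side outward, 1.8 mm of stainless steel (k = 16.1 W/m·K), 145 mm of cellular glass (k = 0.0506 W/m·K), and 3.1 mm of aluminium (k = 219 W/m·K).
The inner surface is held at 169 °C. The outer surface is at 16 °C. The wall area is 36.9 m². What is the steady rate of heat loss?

Model the wall as resistances in series:
R_stainless steel = L/(kA) = 0.0018/(16.1×36.9) = 3.03×10^-6 K/W
R_cellular glass = L/(kA) = 0.145/(0.0506×36.9) = 0.07766 K/W
R_aluminium = L/(kA) = 0.0031/(219×36.9) = 3.836×10^-7 K/W
R_total = 0.07766 K/W
Q = ΔT / R_total = 153 / 0.07766

Q ≈ 1970 W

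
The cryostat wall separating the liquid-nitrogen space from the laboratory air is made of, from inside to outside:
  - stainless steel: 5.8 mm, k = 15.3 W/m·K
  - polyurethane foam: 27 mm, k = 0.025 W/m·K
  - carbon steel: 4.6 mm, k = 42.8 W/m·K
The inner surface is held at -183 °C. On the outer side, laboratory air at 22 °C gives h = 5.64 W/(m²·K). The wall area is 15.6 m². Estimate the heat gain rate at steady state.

Using the resistance-network approach (series):
R_stainless steel = L/(kA) = 0.0058/(15.3×15.6) = 2.43×10^-5 K/W
R_polyurethane foam = L/(kA) = 0.027/(0.025×15.6) = 0.06923 K/W
R_carbon steel = L/(kA) = 0.0046/(42.8×15.6) = 6.89×10^-6 K/W
R_outer film = 1/(h_o·A) = 1/(5.64×15.6) = 0.01137 K/W
R_total = 0.08063 K/W
Q = ΔT / R_total = 205 / 0.08063

Q ≈ 2540 W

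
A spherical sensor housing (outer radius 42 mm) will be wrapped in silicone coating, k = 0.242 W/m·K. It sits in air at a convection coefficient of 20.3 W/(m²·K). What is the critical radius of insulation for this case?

r_cr ≈ 23.8 mm

For a sphere r_cr = 2k/h = 2×0.242/20.3
r_cr = 23.8 mm; since the bare radius (42 mm) is above r_cr, any added insulation will reduce heat loss.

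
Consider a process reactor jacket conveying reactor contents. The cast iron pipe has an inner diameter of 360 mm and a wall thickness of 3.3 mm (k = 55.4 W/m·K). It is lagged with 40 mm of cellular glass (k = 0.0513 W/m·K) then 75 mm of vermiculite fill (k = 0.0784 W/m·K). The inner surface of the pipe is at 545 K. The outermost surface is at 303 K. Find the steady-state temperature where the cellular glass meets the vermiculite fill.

Treating each annulus and film as a series resistance:
R_cast iron pipe wall = ln(183.3/180)/(2π×55.4×1) = 5.219×10^-5 K/W
R_cellular glass = ln(223.3/183.3)/(2π×0.0513×1) = 0.6124 K/W
R_vermiculite fill = ln(298.3/223.3)/(2π×0.0784×1) = 0.5879 K/W
R_total = 1.2 K/W
Q = ΔT/R_total = 242/1.2
Q = 202 W/m
T_interface = T_inner − Q·ΣR(inner→interface) = 545 − 202×0.6124

T ≈ 422 K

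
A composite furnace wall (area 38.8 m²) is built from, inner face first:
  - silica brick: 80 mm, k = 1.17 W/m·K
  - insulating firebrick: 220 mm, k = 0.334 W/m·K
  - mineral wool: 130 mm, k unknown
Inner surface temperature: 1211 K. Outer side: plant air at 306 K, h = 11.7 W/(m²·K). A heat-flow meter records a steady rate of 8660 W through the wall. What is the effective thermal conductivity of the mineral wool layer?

k ≈ 0.0401 W/(m·K)

Treating each layer as a thermal resistance in series:
R_silica brick = L/(kA) = 0.08/(1.17×38.8) = 0.001762 K/W
R_insulating firebrick = L/(kA) = 0.22/(0.334×38.8) = 0.01698 K/W
R_outer film = 1/(h_o·A) = 1/(11.7×38.8) = 0.002203 K/W
Sum of known resistances R_other = 0.02094 K/W
Total R = ΔT/Q = 905/8660 = 0.1045 K/W
R_mineral wool = R_total − R_other = 0.08356 K/W
k = L/(R·A) = 0.13/(0.08356×38.8)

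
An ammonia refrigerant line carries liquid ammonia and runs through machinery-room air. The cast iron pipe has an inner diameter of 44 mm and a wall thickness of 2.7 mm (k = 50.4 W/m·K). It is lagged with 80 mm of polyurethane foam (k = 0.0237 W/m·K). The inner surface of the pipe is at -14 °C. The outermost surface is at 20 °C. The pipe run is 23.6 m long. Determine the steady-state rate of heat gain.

Per-layer cylindrical resistances, series-summed:
R_cast iron pipe wall = ln(24.7/22)/(2π×50.4×23.6) = 1.549×10^-5 K/W
R_polyurethane foam = ln(104.7/24.7)/(2π×0.0237×23.6) = 0.411 K/W
R_total = 0.411 K/W
Q = ΔT/R_total = 34/0.411

Q ≈ 82.7 W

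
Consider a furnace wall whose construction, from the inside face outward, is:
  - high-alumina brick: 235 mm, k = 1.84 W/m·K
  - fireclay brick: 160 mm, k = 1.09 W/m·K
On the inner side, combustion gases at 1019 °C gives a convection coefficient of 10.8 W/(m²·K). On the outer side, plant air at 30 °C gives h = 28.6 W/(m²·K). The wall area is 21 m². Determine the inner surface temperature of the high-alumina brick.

Using the resistance-network approach (series):
R_inner film = 1/(h_i·A) = 1/(10.8×21) = 0.004409 K/W
R_high-alumina brick = L/(kA) = 0.235/(1.84×21) = 0.006082 K/W
R_fireclay brick = L/(kA) = 0.16/(1.09×21) = 0.00699 K/W
R_outer film = 1/(h_o·A) = 1/(28.6×21) = 0.001665 K/W
R_total = 0.01915 K/W;  Q = ΔT/R_total = 989/0.01915 = 51660 W
T_interface = T_inner − Q·ΣR(inner→interface) = 1019 − 51700×0.004409

T ≈ 791 °C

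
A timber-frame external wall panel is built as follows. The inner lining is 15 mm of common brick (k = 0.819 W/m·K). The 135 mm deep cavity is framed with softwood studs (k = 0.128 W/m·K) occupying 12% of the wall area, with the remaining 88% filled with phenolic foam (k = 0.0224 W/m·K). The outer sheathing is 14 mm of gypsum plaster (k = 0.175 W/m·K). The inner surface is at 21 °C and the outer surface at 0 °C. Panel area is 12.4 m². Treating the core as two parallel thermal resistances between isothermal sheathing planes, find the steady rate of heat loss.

Sheathing layers in series; stud and cavity paths in parallel between them.
R_inner = 0.015/(0.819×12.4) = 0.001477 K/W
R_stud  = 0.135/(0.128×0.12×12.4) = 0.7088 K/W
R_cav   = 0.135/(0.0224×0.88×12.4) = 0.5523 K/W
1/R_core = 1/R_stud + 1/R_cav → R_core = 0.3104 K/W
R_outer = 0.014/(0.175×12.4) = 0.006452 K/W
R_total = 0.3183 K/W
Q = ΔT/R_total = 21/0.3183

Q ≈ 66 W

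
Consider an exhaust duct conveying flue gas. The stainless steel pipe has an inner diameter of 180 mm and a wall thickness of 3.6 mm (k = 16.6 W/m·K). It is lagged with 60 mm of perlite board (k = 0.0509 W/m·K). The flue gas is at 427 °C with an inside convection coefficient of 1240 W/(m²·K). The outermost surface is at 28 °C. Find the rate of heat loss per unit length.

q′ ≈ 257 W/m

Per-layer cylindrical resistances, series-summed:
R_inner film = 1/(h_i·2πr₁L) = 1/(1240×2π×0.09×1) = 0.001426 K/W
R_stainless steel pipe wall = ln(93.6/90)/(2π×16.6×1) = 3.76×10^-4 K/W
R_perlite board = ln(153.6/93.6)/(2π×0.0509×1) = 1.549 K/W
R_total = 1.551 K/W
Q = ΔT/R_total = 399/1.551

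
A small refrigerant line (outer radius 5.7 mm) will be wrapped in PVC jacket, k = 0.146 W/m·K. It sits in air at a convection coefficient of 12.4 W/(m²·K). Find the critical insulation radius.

For a cylinder r_cr = k/h = 0.146/12.4
r_cr = 11.8 mm; since the bare radius (5.7 mm) is below r_cr, adding a thin layer of insulation will *increase* heat loss.

r_cr ≈ 11.8 mm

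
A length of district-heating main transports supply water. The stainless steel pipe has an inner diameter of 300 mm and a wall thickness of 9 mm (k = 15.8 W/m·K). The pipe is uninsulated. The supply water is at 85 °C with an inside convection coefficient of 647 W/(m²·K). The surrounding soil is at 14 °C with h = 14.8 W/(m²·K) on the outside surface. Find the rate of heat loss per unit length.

Treating each annulus and film as a series resistance:
R_inner film = 1/(h_i·2πr₁L) = 1/(647×2π×0.15×1) = 0.00164 K/W
R_stainless steel pipe wall = ln(159/150)/(2π×15.8×1) = 5.869×10^-4 K/W
R_outer film = 1/(h_o·2πr_oL) = 1/(14.8×2π×0.159×1) = 0.06763 K/W
R_total = 0.06986 K/W
Q = ΔT/R_total = 71/0.06986

q′ ≈ 1020 W/m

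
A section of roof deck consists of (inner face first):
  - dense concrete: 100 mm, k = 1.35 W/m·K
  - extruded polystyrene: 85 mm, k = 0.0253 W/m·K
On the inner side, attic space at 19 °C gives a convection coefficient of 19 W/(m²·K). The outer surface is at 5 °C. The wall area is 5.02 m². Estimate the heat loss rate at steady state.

Q ≈ 20.2 W

Using the resistance-network approach (series):
R_inner film = 1/(h_i·A) = 1/(19×5.02) = 0.01048 K/W
R_dense concrete = L/(kA) = 0.1/(1.35×5.02) = 0.01476 K/W
R_extruded polystyrene = L/(kA) = 0.085/(0.0253×5.02) = 0.6693 K/W
R_total = 0.6945 K/W
Q = ΔT / R_total = 14 / 0.6945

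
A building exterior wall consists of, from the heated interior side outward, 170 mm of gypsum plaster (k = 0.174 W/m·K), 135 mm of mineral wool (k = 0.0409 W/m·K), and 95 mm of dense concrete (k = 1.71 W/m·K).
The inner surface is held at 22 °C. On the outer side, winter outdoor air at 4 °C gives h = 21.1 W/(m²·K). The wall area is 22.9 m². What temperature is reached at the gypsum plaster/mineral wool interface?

Treating each layer as a thermal resistance in series:
R_gypsum plaster = L/(kA) = 0.17/(0.174×22.9) = 0.04266 K/W
R_mineral wool = L/(kA) = 0.135/(0.0409×22.9) = 0.1441 K/W
R_dense concrete = L/(kA) = 0.095/(1.71×22.9) = 0.002426 K/W
R_outer film = 1/(h_o·A) = 1/(21.1×22.9) = 0.00207 K/W
R_total = 0.1913 K/W;  Q = ΔT/R_total = 18/0.1913 = 94.09 W
T_interface = T_inner − Q·ΣR(inner→interface) = 22 − 94.1×0.04266

T ≈ 18 °C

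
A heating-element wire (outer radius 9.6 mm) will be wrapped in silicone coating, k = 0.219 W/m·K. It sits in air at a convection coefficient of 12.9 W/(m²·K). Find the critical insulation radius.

r_cr ≈ 17 mm

For a cylinder r_cr = k/h = 0.219/12.9
r_cr = 17 mm; since the bare radius (9.6 mm) is below r_cr, adding a thin layer of insulation will *increase* heat loss.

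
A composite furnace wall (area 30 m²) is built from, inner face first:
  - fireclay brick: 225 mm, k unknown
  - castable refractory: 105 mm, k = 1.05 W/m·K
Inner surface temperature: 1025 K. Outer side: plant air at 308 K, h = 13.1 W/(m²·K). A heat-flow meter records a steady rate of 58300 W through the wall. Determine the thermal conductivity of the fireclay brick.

Using the resistance-network approach (series):
R_castable refractory = L/(kA) = 0.105/(1.05×30) = 0.003333 K/W
R_outer film = 1/(h_o·A) = 1/(13.1×30) = 0.002545 K/W
Sum of known resistances R_other = 0.005878 K/W
Total R = ΔT/Q = 717/58300 = 0.0123 K/W
R_fireclay brick = R_total − R_other = 0.006421 K/W
k = L/(R·A) = 0.225/(0.006421×30)

k ≈ 1.17 W/(m·K)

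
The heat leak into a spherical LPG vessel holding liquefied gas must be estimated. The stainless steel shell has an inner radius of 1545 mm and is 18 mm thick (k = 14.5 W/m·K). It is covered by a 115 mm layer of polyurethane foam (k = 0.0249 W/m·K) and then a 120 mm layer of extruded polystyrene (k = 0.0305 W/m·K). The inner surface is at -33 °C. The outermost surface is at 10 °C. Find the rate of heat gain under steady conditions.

Q ≈ 176 W

Each spherical layer contributes R = (1/r_i − 1/r_o)/(4πk):
R_stainless steel shell = (1/1.545 − 1/1.563)/(4π×14.5) = 4.091×10^-5 K/W
R_polyurethane foam = (1/1.563 − 1/1.678)/(4π×0.0249) = 0.1401 K/W
R_extruded polystyrene = (1/1.678 − 1/1.798)/(4π×0.0305) = 0.1038 K/W
R_total = 0.2439 K/W
Q = ΔT/R_total = 43/0.2439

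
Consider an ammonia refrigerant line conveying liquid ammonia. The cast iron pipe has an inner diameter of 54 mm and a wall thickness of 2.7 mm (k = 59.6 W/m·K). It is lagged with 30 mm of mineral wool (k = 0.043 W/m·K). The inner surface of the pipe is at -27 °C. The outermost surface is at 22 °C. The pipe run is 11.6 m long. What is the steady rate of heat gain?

For a radial system each layer contributes R = ln(r_out/r_in)/(2πkL); films add R = 1/(hA).
R_cast iron pipe wall = ln(29.7/27)/(2π×59.6×11.6) = 2.194×10^-5 K/W
R_mineral wool = ln(59.7/29.7)/(2π×0.043×11.6) = 0.2228 K/W
R_total = 0.2228 K/W
Q = ΔT/R_total = 49/0.2228

Q ≈ 220 W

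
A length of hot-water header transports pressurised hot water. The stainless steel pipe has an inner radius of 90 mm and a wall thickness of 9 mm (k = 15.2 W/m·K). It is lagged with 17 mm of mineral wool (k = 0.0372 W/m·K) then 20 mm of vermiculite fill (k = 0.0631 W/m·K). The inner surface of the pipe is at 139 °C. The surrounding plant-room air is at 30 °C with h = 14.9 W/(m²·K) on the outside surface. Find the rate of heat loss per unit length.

For a radial system each layer contributes R = ln(r_out/r_in)/(2πkL); films add R = 1/(hA).
R_stainless steel pipe wall = ln(99/90)/(2π×15.2×1) = 9.98×10^-4 K/W
R_mineral wool = ln(116/99)/(2π×0.0372×1) = 0.678 K/W
R_vermiculite fill = ln(136/116)/(2π×0.0631×1) = 0.4012 K/W
R_outer film = 1/(h_o·2πr_oL) = 1/(14.9×2π×0.136×1) = 0.07854 K/W
R_total = 1.159 K/W
Q = ΔT/R_total = 109/1.159

q′ ≈ 94.1 W/m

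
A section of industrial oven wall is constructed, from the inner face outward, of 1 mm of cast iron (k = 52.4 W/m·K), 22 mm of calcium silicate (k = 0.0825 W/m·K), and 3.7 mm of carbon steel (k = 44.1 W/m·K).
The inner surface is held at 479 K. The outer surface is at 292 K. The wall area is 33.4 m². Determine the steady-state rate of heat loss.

Treating each layer as a thermal resistance in series:
R_cast iron = L/(kA) = 0.001/(52.4×33.4) = 5.714×10^-7 K/W
R_calcium silicate = L/(kA) = 0.022/(0.0825×33.4) = 0.007984 K/W
R_carbon steel = L/(kA) = 0.0037/(44.1×33.4) = 2.512×10^-6 K/W
R_total = 0.007987 K/W
Q = ΔT / R_total = 187 / 0.007987

Q ≈ 23400 W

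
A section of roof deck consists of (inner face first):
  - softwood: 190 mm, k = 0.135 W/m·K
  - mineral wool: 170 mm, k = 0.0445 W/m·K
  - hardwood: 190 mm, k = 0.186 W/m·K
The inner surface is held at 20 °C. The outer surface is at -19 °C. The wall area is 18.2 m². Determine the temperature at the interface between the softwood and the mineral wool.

T ≈ 11.2 °C

Series thermal resistances:
R_softwood = L/(kA) = 0.19/(0.135×18.2) = 0.07733 K/W
R_mineral wool = L/(kA) = 0.17/(0.0445×18.2) = 0.2099 K/W
R_hardwood = L/(kA) = 0.19/(0.186×18.2) = 0.05613 K/W
R_total = 0.3434 K/W;  Q = ΔT/R_total = 39/0.3434 = 113.6 W
T_interface = T_inner − Q·ΣR(inner→interface) = 20 − 114×0.07733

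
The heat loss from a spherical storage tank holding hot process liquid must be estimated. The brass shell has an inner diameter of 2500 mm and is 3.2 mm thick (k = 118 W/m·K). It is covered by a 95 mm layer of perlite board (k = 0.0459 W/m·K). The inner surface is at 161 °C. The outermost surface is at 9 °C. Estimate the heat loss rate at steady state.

Each spherical layer contributes R = (1/r_i − 1/r_o)/(4πk):
R_brass shell = (1/1.25 − 1/1.2532)/(4π×118) = 1.378×10^-6 K/W
R_perlite board = (1/1.2532 − 1/1.3482)/(4π×0.0459) = 0.09748 K/W
R_total = 0.09748 K/W
Q = ΔT/R_total = 152/0.09748

Q ≈ 1560 W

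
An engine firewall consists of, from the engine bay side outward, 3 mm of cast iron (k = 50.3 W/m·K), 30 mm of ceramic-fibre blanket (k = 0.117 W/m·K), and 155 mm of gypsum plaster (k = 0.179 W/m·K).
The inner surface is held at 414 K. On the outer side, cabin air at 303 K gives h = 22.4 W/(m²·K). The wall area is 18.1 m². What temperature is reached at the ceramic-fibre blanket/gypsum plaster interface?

T ≈ 390 K

Model the wall as resistances in series:
R_cast iron = L/(kA) = 0.003/(50.3×18.1) = 3.295×10^-6 K/W
R_ceramic-fibre blanket = L/(kA) = 0.03/(0.117×18.1) = 0.01417 K/W
R_gypsum plaster = L/(kA) = 0.155/(0.179×18.1) = 0.04784 K/W
R_outer film = 1/(h_o·A) = 1/(22.4×18.1) = 0.002466 K/W
R_total = 0.06448 K/W;  Q = ΔT/R_total = 111/0.06448 = 1722 W
T_interface = T_inner − Q·ΣR(inner→interface) = 414 − 1720×0.01417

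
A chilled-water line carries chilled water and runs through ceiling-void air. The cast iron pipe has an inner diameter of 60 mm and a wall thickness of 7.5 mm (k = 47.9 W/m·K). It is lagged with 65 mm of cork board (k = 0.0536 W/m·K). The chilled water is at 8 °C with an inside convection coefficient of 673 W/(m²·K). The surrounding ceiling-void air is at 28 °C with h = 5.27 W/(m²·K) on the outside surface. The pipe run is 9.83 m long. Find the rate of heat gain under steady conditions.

Treating each annulus and film as a series resistance:
R_inner film = 1/(h_i·2πr₁L) = 1/(673×2π×0.03×9.83) = 8.019×10^-4 K/W
R_cast iron pipe wall = ln(37.5/30)/(2π×47.9×9.83) = 7.543×10^-5 K/W
R_cork board = ln(102.5/37.5)/(2π×0.0536×9.83) = 0.3037 K/W
R_outer film = 1/(h_o·2πr_oL) = 1/(5.27×2π×0.1025×9.83) = 0.02997 K/W
R_total = 0.3346 K/W
Q = ΔT/R_total = 20/0.3346

Q ≈ 59.8 W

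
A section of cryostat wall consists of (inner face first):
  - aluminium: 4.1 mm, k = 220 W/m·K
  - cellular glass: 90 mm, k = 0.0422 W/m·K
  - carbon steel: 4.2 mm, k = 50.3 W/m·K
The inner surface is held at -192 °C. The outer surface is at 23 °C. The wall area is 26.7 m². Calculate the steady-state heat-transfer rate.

Series thermal resistances:
R_aluminium = L/(kA) = 0.0041/(220×26.7) = 6.98×10^-7 K/W
R_cellular glass = L/(kA) = 0.09/(0.0422×26.7) = 0.07988 K/W
R_carbon steel = L/(kA) = 0.0042/(50.3×26.7) = 3.127×10^-6 K/W
R_total = 0.07988 K/W
Q = ΔT / R_total = 215 / 0.07988

Q ≈ 2690 W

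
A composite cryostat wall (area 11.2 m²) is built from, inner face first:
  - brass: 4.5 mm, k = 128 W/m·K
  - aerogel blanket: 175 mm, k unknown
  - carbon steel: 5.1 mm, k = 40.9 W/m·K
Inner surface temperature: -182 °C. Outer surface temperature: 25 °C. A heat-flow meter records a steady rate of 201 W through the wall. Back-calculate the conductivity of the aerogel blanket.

Thermal resistances in series:
R_brass = L/(kA) = 0.0045/(128×11.2) = 3.139×10^-6 K/W
R_carbon steel = L/(kA) = 0.0051/(40.9×11.2) = 1.113×10^-5 K/W
Sum of known resistances R_other = 1.427×10^-5 K/W
Total R = ΔT/Q = 207/201 = 1.03 K/W
R_aerogel blanket = R_total − R_other = 1.03 K/W
k = L/(R·A) = 0.175/(1.03×11.2)

k ≈ 0.0152 W/(m·K)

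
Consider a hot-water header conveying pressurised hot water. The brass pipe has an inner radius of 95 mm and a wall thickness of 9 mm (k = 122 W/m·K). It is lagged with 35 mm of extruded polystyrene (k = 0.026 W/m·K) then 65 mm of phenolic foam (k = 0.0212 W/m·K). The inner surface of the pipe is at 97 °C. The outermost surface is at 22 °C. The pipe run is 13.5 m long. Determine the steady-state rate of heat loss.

Cylindrical conduction, so R = ln(r₂/r₁)/(2πkL) per layer, in series:
R_brass pipe wall = ln(104/95)/(2π×122×13.5) = 8.747×10^-6 K/W
R_extruded polystyrene = ln(139/104)/(2π×0.026×13.5) = 0.1315 K/W
R_phenolic foam = ln(204/139)/(2π×0.0212×13.5) = 0.2133 K/W
R_total = 0.3449 K/W
Q = ΔT/R_total = 75/0.3449

Q ≈ 217 W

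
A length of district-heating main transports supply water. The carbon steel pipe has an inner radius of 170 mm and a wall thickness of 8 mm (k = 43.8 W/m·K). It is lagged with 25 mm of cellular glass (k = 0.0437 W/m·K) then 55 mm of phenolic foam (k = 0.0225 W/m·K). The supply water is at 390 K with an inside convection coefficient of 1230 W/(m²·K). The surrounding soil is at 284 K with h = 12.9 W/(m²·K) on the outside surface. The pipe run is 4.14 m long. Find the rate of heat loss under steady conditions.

Q ≈ 197 W

Per-layer cylindrical resistances, series-summed:
R_inner film = 1/(h_i·2πr₁L) = 1/(1230×2π×0.17×4.14) = 1.839×10^-4 K/W
R_carbon steel pipe wall = ln(178/170)/(2π×43.8×4.14) = 4.036×10^-5 K/W
R_cellular glass = ln(203/178)/(2π×0.0437×4.14) = 0.1156 K/W
R_phenolic foam = ln(258/203)/(2π×0.0225×4.14) = 0.4096 K/W
R_outer film = 1/(h_o·2πr_oL) = 1/(12.9×2π×0.258×4.14) = 0.01155 K/W
R_total = 0.537 K/W
Q = ΔT/R_total = 106/0.537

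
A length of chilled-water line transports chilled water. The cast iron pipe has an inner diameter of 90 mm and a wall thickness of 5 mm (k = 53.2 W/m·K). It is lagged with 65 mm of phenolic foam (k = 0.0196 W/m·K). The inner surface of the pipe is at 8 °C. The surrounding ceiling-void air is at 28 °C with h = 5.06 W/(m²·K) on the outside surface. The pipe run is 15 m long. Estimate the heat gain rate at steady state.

Cylindrical conduction, so R = ln(r₂/r₁)/(2πkL) per layer, in series:
R_cast iron pipe wall = ln(50/45)/(2π×53.2×15) = 2.101×10^-5 K/W
R_phenolic foam = ln(115/50)/(2π×0.0196×15) = 0.4509 K/W
R_outer film = 1/(h_o·2πr_oL) = 1/(5.06×2π×0.115×15) = 0.01823 K/W
R_total = 0.4691 K/W
Q = ΔT/R_total = 20/0.4691

Q ≈ 42.6 W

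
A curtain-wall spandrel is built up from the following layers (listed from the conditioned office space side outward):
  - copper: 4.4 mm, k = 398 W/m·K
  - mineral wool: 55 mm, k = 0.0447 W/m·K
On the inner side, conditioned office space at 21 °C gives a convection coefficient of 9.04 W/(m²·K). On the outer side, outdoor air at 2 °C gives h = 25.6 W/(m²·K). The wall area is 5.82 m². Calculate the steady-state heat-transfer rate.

Q ≈ 80.1 W

Using the resistance-network approach (series):
R_inner film = 1/(h_i·A) = 1/(9.04×5.82) = 0.01901 K/W
R_copper = L/(kA) = 0.0044/(398×5.82) = 1.9×10^-6 K/W
R_mineral wool = L/(kA) = 0.055/(0.0447×5.82) = 0.2114 K/W
R_outer film = 1/(h_o·A) = 1/(25.6×5.82) = 0.006712 K/W
R_total = 0.2371 K/W
Q = ΔT / R_total = 19 / 0.2371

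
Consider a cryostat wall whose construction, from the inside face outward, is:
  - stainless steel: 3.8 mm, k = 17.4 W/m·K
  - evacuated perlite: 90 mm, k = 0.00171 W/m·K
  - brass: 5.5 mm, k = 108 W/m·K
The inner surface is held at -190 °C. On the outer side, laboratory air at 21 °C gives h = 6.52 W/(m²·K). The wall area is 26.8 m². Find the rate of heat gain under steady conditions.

Thermal resistances in series:
R_stainless steel = L/(kA) = 0.0038/(17.4×26.8) = 8.149×10^-6 K/W
R_evacuated perlite = L/(kA) = 0.09/(0.00171×26.8) = 1.964 K/W
R_brass = L/(kA) = 0.0055/(108×26.8) = 1.9×10^-6 K/W
R_outer film = 1/(h_o·A) = 1/(6.52×26.8) = 0.005723 K/W
R_total = 1.97 K/W
Q = ΔT / R_total = 211 / 1.97

Q ≈ 107 W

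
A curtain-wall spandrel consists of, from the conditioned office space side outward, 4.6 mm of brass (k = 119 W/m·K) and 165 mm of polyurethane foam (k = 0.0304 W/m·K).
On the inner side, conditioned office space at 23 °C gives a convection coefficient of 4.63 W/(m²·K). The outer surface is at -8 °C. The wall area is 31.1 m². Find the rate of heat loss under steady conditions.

Model the wall as resistances in series:
R_inner film = 1/(h_i·A) = 1/(4.63×31.1) = 0.006945 K/W
R_brass = L/(kA) = 0.0046/(119×31.1) = 1.243×10^-6 K/W
R_polyurethane foam = L/(kA) = 0.165/(0.0304×31.1) = 0.1745 K/W
R_total = 0.1815 K/W
Q = ΔT / R_total = 31 / 0.1815

Q ≈ 171 W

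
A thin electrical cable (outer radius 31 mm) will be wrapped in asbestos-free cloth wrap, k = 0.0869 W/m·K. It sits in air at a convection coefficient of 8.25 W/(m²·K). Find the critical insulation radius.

r_cr ≈ 10.5 mm

For a cylinder r_cr = k/h = 0.0869/8.25
r_cr = 10.5 mm; since the bare radius (31 mm) is above r_cr, any added insulation will reduce heat loss.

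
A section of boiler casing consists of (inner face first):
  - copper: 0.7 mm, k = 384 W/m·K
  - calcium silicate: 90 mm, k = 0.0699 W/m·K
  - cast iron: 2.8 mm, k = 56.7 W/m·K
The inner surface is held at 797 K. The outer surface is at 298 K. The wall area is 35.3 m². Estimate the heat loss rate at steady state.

Q ≈ 13700 W

Treating each layer as a thermal resistance in series:
R_copper = L/(kA) = 0.0007/(384×35.3) = 5.164×10^-8 K/W
R_calcium silicate = L/(kA) = 0.09/(0.0699×35.3) = 0.03647 K/W
R_cast iron = L/(kA) = 0.0028/(56.7×35.3) = 1.399×10^-6 K/W
R_total = 0.03648 K/W
Q = ΔT / R_total = 499 / 0.03648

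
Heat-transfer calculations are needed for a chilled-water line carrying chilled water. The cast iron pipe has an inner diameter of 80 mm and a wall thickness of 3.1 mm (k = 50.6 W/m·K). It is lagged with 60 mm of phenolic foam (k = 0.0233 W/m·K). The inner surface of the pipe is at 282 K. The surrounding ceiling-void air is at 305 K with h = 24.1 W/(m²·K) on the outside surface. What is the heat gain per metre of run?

q′ ≈ 3.82 W/m

Cylindrical conduction, so R = ln(r₂/r₁)/(2πkL) per layer, in series:
R_cast iron pipe wall = ln(43.1/40)/(2π×50.6×1) = 2.348×10^-4 K/W
R_phenolic foam = ln(103.1/43.1)/(2π×0.0233×1) = 5.958 K/W
R_outer film = 1/(h_o·2πr_oL) = 1/(24.1×2π×0.1031×1) = 0.06405 K/W
R_total = 6.022 K/W
Q = ΔT/R_total = 23/6.022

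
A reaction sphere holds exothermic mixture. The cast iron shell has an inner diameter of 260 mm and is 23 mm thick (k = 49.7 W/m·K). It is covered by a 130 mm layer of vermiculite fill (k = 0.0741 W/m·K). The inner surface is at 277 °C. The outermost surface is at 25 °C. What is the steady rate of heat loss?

For a spherical shell R = (1/r₁ − 1/r₂)/(4πk); film R = 1/(h·4πr²). In series:
R_cast iron shell = (1/0.13 − 1/0.153)/(4π×49.7) = 0.001852 K/W
R_vermiculite fill = (1/0.153 − 1/0.283)/(4π×0.0741) = 3.224 K/W
R_total = 3.226 K/W
Q = ΔT/R_total = 252/3.226

Q ≈ 78.1 W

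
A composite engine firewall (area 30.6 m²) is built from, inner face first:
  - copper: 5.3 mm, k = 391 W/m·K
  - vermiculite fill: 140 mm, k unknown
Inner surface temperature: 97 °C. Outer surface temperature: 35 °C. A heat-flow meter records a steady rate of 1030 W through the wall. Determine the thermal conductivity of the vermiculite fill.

k ≈ 0.076 W/(m·K)

Series thermal resistances:
R_copper = L/(kA) = 0.0053/(391×30.6) = 4.43×10^-7 K/W
Sum of known resistances R_other = 4.43×10^-7 K/W
Total R = ΔT/Q = 62/1030 = 0.06019 K/W
R_vermiculite fill = R_total − R_other = 0.06019 K/W
k = L/(R·A) = 0.14/(0.06019×30.6)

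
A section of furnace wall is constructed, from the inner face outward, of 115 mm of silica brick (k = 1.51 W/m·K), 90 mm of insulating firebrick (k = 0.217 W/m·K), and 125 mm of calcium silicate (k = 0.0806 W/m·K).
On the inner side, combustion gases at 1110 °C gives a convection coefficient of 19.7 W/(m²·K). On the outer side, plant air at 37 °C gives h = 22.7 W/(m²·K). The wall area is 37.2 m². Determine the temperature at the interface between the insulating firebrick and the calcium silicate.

T ≈ 838 °C

Series thermal resistances:
R_inner film = 1/(h_i·A) = 1/(19.7×37.2) = 0.001365 K/W
R_silica brick = L/(kA) = 0.115/(1.51×37.2) = 0.002047 K/W
R_insulating firebrick = L/(kA) = 0.09/(0.217×37.2) = 0.01115 K/W
R_calcium silicate = L/(kA) = 0.125/(0.0806×37.2) = 0.04169 K/W
R_outer film = 1/(h_o·A) = 1/(22.7×37.2) = 0.001184 K/W
R_total = 0.05744 K/W;  Q = ΔT/R_total = 1073/0.05744 = 18680 W
T_interface = T_inner − Q·ΣR(inner→interface) = 1110 − 18700×0.01456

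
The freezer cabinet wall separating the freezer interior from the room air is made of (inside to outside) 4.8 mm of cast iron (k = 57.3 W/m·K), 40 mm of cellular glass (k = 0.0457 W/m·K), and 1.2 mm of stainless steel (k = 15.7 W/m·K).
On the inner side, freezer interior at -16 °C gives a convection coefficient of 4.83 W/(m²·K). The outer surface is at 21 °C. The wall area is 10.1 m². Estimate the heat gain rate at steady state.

Q ≈ 345 W

Thermal resistances in series:
R_inner film = 1/(h_i·A) = 1/(4.83×10.1) = 0.0205 K/W
R_cast iron = L/(kA) = 0.0048/(57.3×10.1) = 8.294×10^-6 K/W
R_cellular glass = L/(kA) = 0.04/(0.0457×10.1) = 0.08666 K/W
R_stainless steel = L/(kA) = 0.0012/(15.7×10.1) = 7.568×10^-6 K/W
R_total = 0.1072 K/W
Q = ΔT / R_total = 37 / 0.1072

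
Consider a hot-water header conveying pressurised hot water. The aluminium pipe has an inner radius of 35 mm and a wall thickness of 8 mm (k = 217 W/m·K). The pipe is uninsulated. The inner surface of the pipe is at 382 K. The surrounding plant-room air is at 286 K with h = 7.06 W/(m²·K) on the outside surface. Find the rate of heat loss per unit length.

Radial resistances (cylindrical: R_cond = ln(r_o/r_i)/(2πkL), R_conv = 1/(h·2πrL)):
R_aluminium pipe wall = ln(43/35)/(2π×217×1) = 1.51×10^-4 K/W
R_outer film = 1/(h_o·2πr_oL) = 1/(7.06×2π×0.043×1) = 0.5243 K/W
R_total = 0.5244 K/W
Q = ΔT/R_total = 96/0.5244

q′ ≈ 183 W/m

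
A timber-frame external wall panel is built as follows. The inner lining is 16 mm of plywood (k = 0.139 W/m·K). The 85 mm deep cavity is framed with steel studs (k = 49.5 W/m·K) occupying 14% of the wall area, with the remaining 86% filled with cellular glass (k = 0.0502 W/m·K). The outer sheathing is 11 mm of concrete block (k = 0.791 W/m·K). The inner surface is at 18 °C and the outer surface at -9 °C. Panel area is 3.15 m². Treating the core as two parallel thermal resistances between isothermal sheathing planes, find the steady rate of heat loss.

Sheathing layers in series; stud and cavity paths in parallel between them.
R_inner = 0.016/(0.139×3.15) = 0.03654 K/W
R_stud  = 0.085/(49.5×0.14×3.15) = 0.003894 K/W
R_cav   = 0.085/(0.0502×0.86×3.15) = 0.625 K/W
1/R_core = 1/R_stud + 1/R_cav → R_core = 0.00387 K/W
R_outer = 0.011/(0.791×3.15) = 0.004415 K/W
R_total = 0.04483 K/W
Q = ΔT/R_total = 27/0.04483

Q ≈ 602 W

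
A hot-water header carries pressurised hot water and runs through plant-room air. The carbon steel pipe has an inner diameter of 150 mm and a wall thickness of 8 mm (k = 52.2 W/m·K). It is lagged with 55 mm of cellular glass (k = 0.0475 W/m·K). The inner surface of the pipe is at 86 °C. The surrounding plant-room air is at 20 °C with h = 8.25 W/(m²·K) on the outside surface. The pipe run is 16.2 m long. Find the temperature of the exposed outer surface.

T ≈ 25 °C

Treating each annulus and film as a series resistance:
R_carbon steel pipe wall = ln(83/75)/(2π×52.2×16.2) = 1.908×10^-5 K/W
R_cellular glass = ln(138/83)/(2π×0.0475×16.2) = 0.1052 K/W
R_outer film = 1/(h_o·2πr_oL) = 1/(8.25×2π×0.138×16.2) = 0.008629 K/W
R_total = 0.1138 K/W
Q = ΔT/R_total = 66/0.1138
Q = 580 W
T_interface = T_inner − Q·ΣR(inner→interface) = 86 − 580×0.1052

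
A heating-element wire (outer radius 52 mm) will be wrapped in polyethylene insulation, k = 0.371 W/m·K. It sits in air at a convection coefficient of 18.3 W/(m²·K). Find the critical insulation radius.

r_cr ≈ 20.3 mm

For a cylinder r_cr = k/h = 0.371/18.3
r_cr = 20.3 mm; since the bare radius (52 mm) is above r_cr, any added insulation will reduce heat loss.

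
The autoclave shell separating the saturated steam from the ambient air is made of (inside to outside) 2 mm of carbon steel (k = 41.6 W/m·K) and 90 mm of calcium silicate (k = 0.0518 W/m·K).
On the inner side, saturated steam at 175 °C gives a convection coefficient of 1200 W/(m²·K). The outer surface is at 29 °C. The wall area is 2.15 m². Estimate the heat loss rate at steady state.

Q ≈ 181 W

Series thermal resistances:
R_inner film = 1/(h_i·A) = 1/(1200×2.15) = 3.876×10^-4 K/W
R_carbon steel = L/(kA) = 0.002/(41.6×2.15) = 2.236×10^-5 K/W
R_calcium silicate = L/(kA) = 0.09/(0.0518×2.15) = 0.8081 K/W
R_total = 0.8085 K/W
Q = ΔT / R_total = 146 / 0.8085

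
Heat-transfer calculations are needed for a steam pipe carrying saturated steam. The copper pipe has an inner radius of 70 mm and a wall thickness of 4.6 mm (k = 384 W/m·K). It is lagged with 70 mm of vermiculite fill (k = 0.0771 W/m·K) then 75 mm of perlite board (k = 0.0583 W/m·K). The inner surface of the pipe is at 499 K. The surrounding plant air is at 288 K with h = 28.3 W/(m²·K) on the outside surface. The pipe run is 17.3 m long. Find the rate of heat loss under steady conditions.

Q ≈ 1440 W

Radial resistances (cylindrical: R_cond = ln(r_o/r_i)/(2πkL), R_conv = 1/(h·2πrL)):
R_copper pipe wall = ln(74.6/70)/(2π×384×17.3) = 1.525×10^-6 K/W
R_vermiculite fill = ln(144.6/74.6)/(2π×0.0771×17.3) = 0.07897 K/W
R_perlite board = ln(219.6/144.6)/(2π×0.0583×17.3) = 0.06593 K/W
R_outer film = 1/(h_o·2πr_oL) = 1/(28.3×2π×0.2196×17.3) = 0.00148 K/W
R_total = 0.1464 K/W
Q = ΔT/R_total = 211/0.1464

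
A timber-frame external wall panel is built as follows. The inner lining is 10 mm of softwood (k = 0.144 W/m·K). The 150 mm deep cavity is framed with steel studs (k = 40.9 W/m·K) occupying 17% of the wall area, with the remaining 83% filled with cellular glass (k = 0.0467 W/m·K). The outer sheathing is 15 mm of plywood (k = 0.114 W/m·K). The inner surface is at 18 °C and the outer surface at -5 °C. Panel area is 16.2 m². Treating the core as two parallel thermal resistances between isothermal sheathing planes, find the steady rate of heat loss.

Sheathing layers in series; stud and cavity paths in parallel between them.
R_inner = 0.01/(0.144×16.2) = 0.004287 K/W
R_stud  = 0.15/(40.9×0.17×16.2) = 0.001332 K/W
R_cav   = 0.15/(0.0467×0.83×16.2) = 0.2389 K/W
1/R_core = 1/R_stud + 1/R_cav → R_core = 0.001324 K/W
R_outer = 0.015/(0.114×16.2) = 0.008122 K/W
R_total = 0.01373 K/W
Q = ΔT/R_total = 23/0.01373

Q ≈ 1670 W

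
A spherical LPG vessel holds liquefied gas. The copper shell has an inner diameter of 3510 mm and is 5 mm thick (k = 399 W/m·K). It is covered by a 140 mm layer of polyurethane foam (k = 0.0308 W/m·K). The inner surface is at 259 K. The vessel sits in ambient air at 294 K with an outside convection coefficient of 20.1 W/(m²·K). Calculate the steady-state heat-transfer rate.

For a spherical shell R = (1/r₁ − 1/r₂)/(4πk); film R = 1/(h·4πr²). In series:
R_copper shell = (1/1.755 − 1/1.76)/(4π×399) = 3.228×10^-7 K/W
R_polyurethane foam = (1/1.76 − 1/1.9)/(4π×0.0308) = 0.1082 K/W
R_outer film = 1/(h·4πr_o²) = 1/(20.1×4π×1.9²) = 0.001097 K/W
R_total = 0.1093 K/W
Q = ΔT/R_total = 35/0.1093

Q ≈ 320 W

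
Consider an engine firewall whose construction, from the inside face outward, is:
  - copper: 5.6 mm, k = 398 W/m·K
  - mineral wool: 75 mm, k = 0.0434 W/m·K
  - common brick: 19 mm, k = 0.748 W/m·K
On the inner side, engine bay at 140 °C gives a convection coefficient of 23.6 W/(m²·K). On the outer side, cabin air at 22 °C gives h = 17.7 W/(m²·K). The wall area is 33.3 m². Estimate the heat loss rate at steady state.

Q ≈ 2120 W

Treating each layer as a thermal resistance in series:
R_inner film = 1/(h_i·A) = 1/(23.6×33.3) = 0.001272 K/W
R_copper = L/(kA) = 0.0056/(398×33.3) = 4.225×10^-7 K/W
R_mineral wool = L/(kA) = 0.075/(0.0434×33.3) = 0.0519 K/W
R_common brick = L/(kA) = 0.019/(0.748×33.3) = 7.628×10^-4 K/W
R_outer film = 1/(h_o·A) = 1/(17.7×33.3) = 0.001697 K/W
R_total = 0.05563 K/W
Q = ΔT / R_total = 118 / 0.05563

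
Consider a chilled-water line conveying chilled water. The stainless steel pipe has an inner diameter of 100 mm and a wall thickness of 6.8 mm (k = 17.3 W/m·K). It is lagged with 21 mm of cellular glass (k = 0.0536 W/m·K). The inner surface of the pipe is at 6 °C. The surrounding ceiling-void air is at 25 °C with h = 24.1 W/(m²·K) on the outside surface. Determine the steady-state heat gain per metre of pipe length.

q′ ≈ 18.6 W/m

Cylindrical conduction, so R = ln(r₂/r₁)/(2πkL) per layer, in series:
R_stainless steel pipe wall = ln(56.8/50)/(2π×17.3×1) = 0.001173 K/W
R_cellular glass = ln(77.8/56.8)/(2π×0.0536×1) = 0.9342 K/W
R_outer film = 1/(h_o·2πr_oL) = 1/(24.1×2π×0.0778×1) = 0.08488 K/W
R_total = 1.02 K/W
Q = ΔT/R_total = 19/1.02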